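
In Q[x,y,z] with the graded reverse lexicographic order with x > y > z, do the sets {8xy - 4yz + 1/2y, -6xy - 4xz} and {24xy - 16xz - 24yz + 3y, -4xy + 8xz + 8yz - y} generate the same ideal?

For a fixed monomial order, each ideal has a unique reduced Gröbner basis; comparing bases decides equality.
Buchberger on the first generating set:
f_1 = 8xy - 4yz + 1/2y, LT = xy.
f_2 = -6xy - 4xz, LT = xy.

S(f_1,f_2): lcm = xy. S = -2/3xz - 1/2yz + 1/16y.
  leading term xz: no divisor's leading term divides it; move -2/3xz to the remainder.
  leading term yz: no divisor's leading term divides it; move -1/2yz to the remainder.
  leading term y: no divisor's leading term divides it; move 1/16y to the remainder.
  remainder -2/3xz - 1/2yz + 1/16y ≠ 0; add g_3 = -2/3xz - 1/2yz + 1/16y to the basis.

S(f_1,g_3): lcm = xyz. S = -3/4y^2z - 1/2yz^2 + 3/32y^2 + 1/16yz.
  leading term y^2z: no divisor's leading term divides it; move -3/4y^2z to the remainder.
  leading term yz^2: no divisor's leading term divides it; move -1/2yz^2 to the remainder.
  leading term y^2: no divisor's leading term divides it; move 3/32y^2 to the remainder.
  leading term yz: no divisor's leading term divides it; move 1/16yz to the remainder.
  remainder -3/4y^2z - 1/2yz^2 + 3/32y^2 + 1/16yz ≠ 0; add g_4 = -3/4y^2z - 1/2yz^2 + 3/32y^2 + 1/16yz to the basis.

The other S-polynomials (S(f_2,g_3), S(f_1,g_4), S(f_2,g_4), S(g_3,g_4)) all reduce to 0 modulo the current basis, so we have a Gröbner basis.
Inter-reduce: drop elements whose leading term is divisible by another's, tail-reduce, and make monic.
Reduced Gröbner basis: {y^2z + 2/3yz^2 - 1/8y^2 - 1/12yz, xy - 1/2yz + 1/16y, xz + 3/4yz - 3/32y}.

Buchberger on the second generating set:
h_1 = 24xy - 16xz - 24yz + 3y, LT = xy.
h_2 = -4xy + 8xz + 8yz - y, LT = xy.

S(h_1,h_2): lcm = xy. S = 4/3xz + yz - 1/8y.
  leading term xz: no divisor's leading term divides it; move 4/3xz to the remainder.
  leading term yz: no divisor's leading term divides it; move yz to the remainder.
  leading term y: no divisor's leading term divides it; move -1/8y to the remainder.
  remainder 4/3xz + yz - 1/8y ≠ 0; add k_3 = 4/3xz + yz - 1/8y to the basis.

S(h_1,k_3): lcm = xyz. S = -3/4y^2z - 2/3xz^2 - yz^2 + 3/32y^2 + 1/8yz.
  leading term y^2z: no divisor's leading term divides it; move -3/4y^2z to the remainder.
  leading term xz^2: subtract (-1/2z)·k_3 from -2/3xz^2 - yz^2 + 3/32y^2 + 1/8yz → -1/2yz^2 + 3/32y^2 + 1/16yz
  leading term yz^2: no divisor's leading term divides it; move -1/2yz^2 to the remainder.
  leading term y^2: no divisor's leading term divides it; move 3/32y^2 to the remainder.
  leading term yz: no divisor's leading term divides it; move 1/16yz to the remainder.
  remainder -3/4y^2z - 1/2yz^2 + 3/32y^2 + 1/16yz ≠ 0; add k_4 = -3/4y^2z - 1/2yz^2 + 3/32y^2 + 1/16yz to the basis.

The other S-polynomials (S(h_2,k_3), S(h_1,k_4), S(h_2,k_4), S(k_3,k_4)) all reduce to 0 modulo the current basis, so we have a Gröbner basis.
Inter-reduce: drop elements whose leading term is divisible by another's, tail-reduce, and make monic.
Reduced Gröbner basis: {y^2z + 2/3yz^2 - 1/8y^2 - 1/12yz, xy - 1/2yz + 1/16y, xz + 3/4yz - 3/32y}.

The two bases agree; hence the ideals are identical.

Yes, the ideals are equal.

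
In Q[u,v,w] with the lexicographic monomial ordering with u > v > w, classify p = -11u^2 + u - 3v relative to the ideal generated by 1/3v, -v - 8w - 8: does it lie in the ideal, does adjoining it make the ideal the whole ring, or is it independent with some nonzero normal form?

-11u^2 + u - 3v is independent of I; its normal form modulo I is -11u^2 + u.

First compute the reduced Gröbner basis of I by Buchberger's algorithm.
f_1 = 1/3v, LT = v.
f_2 = -v - 8w - 8, LT = v.

S(f_1,f_2): lcm = v. S = -8w - 8.
  leading term w: no divisor's leading term divides it; move -8w to the remainder.
  leading term 1: no divisor's leading term divides it; move -8 to the remainder.
  remainder -8w - 8 ≠ 0; add h_3 = -8w - 8 to the basis.

The other S-polynomials (S(f_1,h_3), S(f_2,h_3)) all reduce to 0 modulo the current basis, so we have a Gröbner basis.
Inter-reduce: drop elements whose leading term is divisible by another's, tail-reduce, and make monic.
Reduced Gröbner basis: {v, w + 1}.
Label its elements g_1 = v, g_2 = w + 1.

Reduce p = -11u^2 + u - 3v modulo G:
  leading term u^2: no divisor's leading term divides it; move -11u^2 to the remainder.
  leading term u: no divisor's leading term divides it; move u to the remainder.
  leading term v: subtract (-3)·g_1 from -3v → 0
  normal form = -11u^2 + u.
The normal form is nonzero, so p ∉ I. Since p minus its normal form lies in I, I + (p) = I + (r) where r = -11u^2 + u; decide whether this ideal is the whole ring.
Run Buchberger on G together with r (pairs among the g_i already reduce to 0 since G is a Gröbner basis):
g_1 = v, LT = v.
g_2 = w + 1, LT = w.
r = -11u^2 + u, LT = u^2.

The S-polynomials (S(g_1,g_2), S(g_1,r), S(g_2,r)) all reduce to 0 modulo the current basis, so we have a Gröbner basis.
Inter-reduce: drop elements whose leading term is divisible by another's, tail-reduce, and make monic.
Reduced Gröbner basis: {u^2 - 1/11u, v, w + 1}.
The reduced Gröbner basis of I + (p) is {u^2 - 1/11u, v, w + 1} ≠ {1}, a proper ideal, so the enlarged system stays consistent: p is independent of I, with normal form -11u^2 + u.

The remainder on division by a Gröbner basis is unique — it is the normal form.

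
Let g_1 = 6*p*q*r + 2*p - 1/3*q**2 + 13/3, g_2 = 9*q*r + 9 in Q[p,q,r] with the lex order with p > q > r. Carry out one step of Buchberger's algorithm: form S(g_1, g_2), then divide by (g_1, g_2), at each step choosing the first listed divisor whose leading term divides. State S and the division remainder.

S(g_1, g_2) = -2/3*p - 1/18*q**2 + 13/18; remainder on division = -2/3*p - 1/18*q**2 + 13/18.

lcm(LM(g_1), LM(g_2)) = p*q*r.
S = (lcm/LT(g_1))·g_1 − (lcm/LT(g_2))·g_2 = -2/3*p - 1/18*q**2 + 13/18.
Reduce S modulo (g_1, g_2) in that order:
  leading term p: no divisor's leading term divides it; move -2/3*p to the remainder.
  leading term q**2: no divisor's leading term divides it; move -1/18*q**2 to the remainder.
  leading term 1: no divisor's leading term divides it; move 13/18 to the remainder.
The remainder -2/3*p - 1/18*q**2 + 13/18 is nonzero, so it would be added as the next basis element.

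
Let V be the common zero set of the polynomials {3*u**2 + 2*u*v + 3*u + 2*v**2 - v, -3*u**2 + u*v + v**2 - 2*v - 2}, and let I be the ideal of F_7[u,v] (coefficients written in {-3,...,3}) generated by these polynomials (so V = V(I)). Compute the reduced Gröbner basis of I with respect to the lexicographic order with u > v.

G = {u + v**3 - 3*v**2 - 3*v + 2, v**4 - 2*v**3 - 2}

This is the nonlinear analogue of row-reducing a linear system.

f_1 = 3*u**2 + 2*u*v + 3*u + 2*v**2 - v, LT = u**2.
f_2 = -3*u**2 + u*v + v**2 - 2*v - 2, LT = u**2.

S(f_1,f_2): lcm = u**2. S = u*v + u + v**2 - v - 3.
  reduce S modulo (f_1, f_2):
  remainder u*v + u + v**2 - v - 3 ≠ 0; add g_3 = u*v + u + v**2 - v - 3 to the basis.

S(f_1,g_3): lcm = u**2*v. S = -u**2 + 2*u*v**2 + 2*u*v + 3*u + 3*v**3 + 2*v**2.
  reduce S modulo (f_1, f_2, g_3):
  remainder u + v**3 - 3*v**2 - 3*v + 2 ≠ 0; add g_4 = u + v**3 - 3*v**2 - 3*v + 2 to the basis.

S(f_1,g_4): lcm = u**2. S = -u*v**3 + 3*u*v**2 - u*v - u + 3*v**2 + 2*v.
  reduce S modulo (f_1, f_2, g_3, g_4):
  remainder v**4 - 2*v**3 - 2 ≠ 0; add g_5 = v**4 - 2*v**3 - 2 to the basis.

The other S-polynomials (S(f_2,g_3), S(f_2,g_4), S(g_3,g_4), S(f_1,g_5), S(f_2,g_5), S(g_3,g_5), S(g_4,g_5)) all reduce to 0 modulo the current basis, so we have a Gröbner basis.
Inter-reduce: drop elements whose leading term is divisible by another's, tail-reduce, and make monic.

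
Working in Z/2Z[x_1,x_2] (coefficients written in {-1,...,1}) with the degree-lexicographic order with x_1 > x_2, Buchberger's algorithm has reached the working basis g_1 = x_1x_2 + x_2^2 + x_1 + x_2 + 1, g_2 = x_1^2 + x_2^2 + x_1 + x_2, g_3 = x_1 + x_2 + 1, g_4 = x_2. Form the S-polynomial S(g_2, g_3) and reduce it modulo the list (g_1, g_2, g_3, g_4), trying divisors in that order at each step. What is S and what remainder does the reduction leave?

lcm(LM(g_2), LM(g_3)) = x_1^2.
S = (lcm/LT(g_2))·g_2 − (lcm/LT(g_3))·g_3 = x_1x_2 + x_2^2 + x_2.
Reduce S modulo (g_1, g_2, g_3, g_4) in that order:
  leading term x_1x_2: subtract (1)·g_1 from x_1x_2 + x_2^2 + x_2 → x_1 + 1
  leading term x_1: subtract (1)·g_3 from x_1 + 1 → x_2
  leading term x_2: subtract (1)·g_4 from x_2 → 0
The remainder is 0, so this S-polynomial contributes no new basis element.

S(g_2, g_3) = x_1x_2 + x_2^2 + x_2; remainder on division = 0.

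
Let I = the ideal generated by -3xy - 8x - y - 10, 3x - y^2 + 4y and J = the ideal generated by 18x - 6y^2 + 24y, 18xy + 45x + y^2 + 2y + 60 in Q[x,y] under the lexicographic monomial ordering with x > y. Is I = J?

Yes, the ideals are equal.

Since reduced Gröbner bases are canonical representatives of ideals under a given ordering, it suffices to compute and compare them.
Buchberger on the first generating set:
f_1 = -3xy - 8x - y - 10, LT = xy.
f_2 = 3x - y^2 + 4y, LT = x.

S(f_1,f_2): lcm = xy. S = 8/3x + 1/3y^3 - 4/3y^2 + 1/3y + 10/3.
  leading term x: subtract (8/9)·f_2 from 8/3x + 1/3y^3 - 4/3y^2 + 1/3y + 10/3 → 1/3y^3 - 4/9y^2 - 29/9y + 10/3
  leading term y^3: no divisor's leading term divides it; move 1/3y^3 to the remainder.
  leading term y^2: no divisor's leading term divides it; move -4/9y^2 to the remainder.
  leading term y: no divisor's leading term divides it; move -29/9y to the remainder.
  leading term 1: no divisor's leading term divides it; move 10/3 to the remainder.
  remainder 1/3y^3 - 4/9y^2 - 29/9y + 10/3 ≠ 0; add g_3 = 1/3y^3 - 4/9y^2 - 29/9y + 10/3 to the basis.

The other S-polynomials (S(f_1,g_3), S(f_2,g_3)) all reduce to 0 modulo the current basis, so we have a Gröbner basis.
Inter-reduce: drop elements whose leading term is divisible by another's, tail-reduce, and make monic.
Reduced Gröbner basis: {x - 1/3y^2 + 4/3y, y^3 - 4/3y^2 - 29/3y + 10}.

Buchberger on the second generating set:
h_1 = 18x - 6y^2 + 24y, LT = x.
h_2 = 18xy + 45x + y^2 + 2y + 60, LT = xy.

S(h_1,h_2): lcm = xy. S = -5/2x - 1/3y^3 + 23/18y^2 - 1/9y - 10/3.
  leading term x: subtract (-5/36)·h_1 from -5/2x - 1/3y^3 + 23/18y^2 - 1/9y - 10/3 → -1/3y^3 + 4/9y^2 + 29/9y - 10/3
  leading term y^3: no divisor's leading term divides it; move -1/3y^3 to the remainder.
  leading term y^2: no divisor's leading term divides it; move 4/9y^2 to the remainder.
  leading term y: no divisor's leading term divides it; move 29/9y to the remainder.
  leading term 1: no divisor's leading term divides it; move -10/3 to the remainder.
  remainder -1/3y^3 + 4/9y^2 + 29/9y - 10/3 ≠ 0; add k_3 = -1/3y^3 + 4/9y^2 + 29/9y - 10/3 to the basis.

The other S-polynomials (S(h_1,k_3), S(h_2,k_3)) all reduce to 0 modulo the current basis, so we have a Gröbner basis.
Inter-reduce: drop elements whose leading term is divisible by another's, tail-reduce, and make monic.
Reduced Gröbner basis: {x - 1/3y^2 + 4/3y, y^3 - 4/3y^2 - 29/3y + 10}.

These coincide, so the ideals are equal.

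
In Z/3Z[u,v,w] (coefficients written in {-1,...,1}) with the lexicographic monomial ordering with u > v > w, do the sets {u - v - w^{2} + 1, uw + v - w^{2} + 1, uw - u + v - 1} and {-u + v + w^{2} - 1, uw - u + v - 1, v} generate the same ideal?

Two ideals are equal iff their reduced Gröbner bases coincide (the reduced basis is unique for a fixed ordering).
Buchberger on the first generating set:
f_1 = u - v - w^{2} + 1, LT = u.
f_2 = uw + v - w^{2} + 1, LT = uw.
f_3 = uw - u + v - 1, LT = uw.

S(f_1,f_2): lcm = uw. S = -vw - v - w^{3} + w^{2} + w - 1.
  leading term vw: no divisor's leading term divides it; move -vw to the remainder.
  leading term v: no divisor's leading term divides it; move -v to the remainder.
  leading term w^{3}: no divisor's leading term divides it; move -w^{3} to the remainder.
  leading term w^{2}: no divisor's leading term divides it; move w^{2} to the remainder.
  leading term w: no divisor's leading term divides it; move w to the remainder.
  leading term 1: no divisor's leading term divides it; move -1 to the remainder.
  remainder -vw - v - w^{3} + w^{2} + w - 1 ≠ 0; add g_4 = -vw - v - w^{3} + w^{2} + w - 1 to the basis.

S(f_1,f_3): lcm = uw. S = u - vw - v - w^{3} + w + 1.
  leading term u: subtract (1)·f_1 from u - vw - v - w^{3} + w + 1 → -vw - w^{3} + w^{2} + w
  leading term vw: subtract (1)·g_4 from -vw - w^{3} + w^{2} + w → v + 1
  leading term v: no divisor's leading term divides it; move v to the remainder.
  leading term 1: no divisor's leading term divides it; move 1 to the remainder.
  remainder v + 1 ≠ 0; add g_5 = v + 1 to the basis.

S(g_4,g_5): lcm = vw. S = v + w^{3} - w^{2} + w + 1.
  leading term v: subtract (1)·g_5 from v + w^{3} - w^{2} + w + 1 → w^{3} - w^{2} + w
  leading term w^{3}: no divisor's leading term divides it; move w^{3} to the remainder.
  leading term w^{2}: no divisor's leading term divides it; move -w^{2} to the remainder.
  leading term w: no divisor's leading term divides it; move w to the remainder.
  remainder w^{3} - w^{2} + w ≠ 0; add g_6 = w^{3} - w^{2} + w to the basis.

The other S-polynomials (S(f_2,f_3), S(f_1,g_4), S(f_2,g_4), S(f_3,g_4), S(f_1,g_5), S(f_2,g_5), S(f_3,g_5), S(f_1,g_6), S(f_2,g_6), S(f_3,g_6), S(g_4,g_6), S(g_5,g_6)) all reduce to 0 modulo the current basis, so we have a Gröbner basis.
Inter-reduce: drop elements whose leading term is divisible by another's, tail-reduce, and make monic.
Reduced Gröbner basis: {u - w^{2} - 1, v + 1, w^{3} - w^{2} + w}.

Buchberger on the second generating set:
h_1 = -u + v + w^{2} - 1, LT = u.
h_2 = uw - u + v - 1, LT = uw.
h_3 = v, LT = v.

S(h_1,h_2): lcm = uw. S = u - vw - v - w^{3} + w + 1.
  leading term u: subtract (-1)·h_1 from u - vw - v - w^{3} + w + 1 → -vw - w^{3} + w^{2} + w
  leading term vw: subtract (-w)·h_3 from -vw - w^{3} + w^{2} + w → -w^{3} + w^{2} + w
  leading term w^{3}: no divisor's leading term divides it; move -w^{3} to the remainder.
  leading term w^{2}: no divisor's leading term divides it; move w^{2} to the remainder.
  leading term w: no divisor's leading term divides it; move w to the remainder.
  remainder -w^{3} + w^{2} + w ≠ 0; add k_4 = -w^{3} + w^{2} + w to the basis.

The other S-polynomials (S(h_1,h_3), S(h_2,h_3), S(h_1,k_4), S(h_2,k_4), S(h_3,k_4)) all reduce to 0 modulo the current basis, so we have a Gröbner basis.
Inter-reduce: drop elements whose leading term is divisible by another's, tail-reduce, and make monic.
Reduced Gröbner basis: {u - w^{2} + 1, v, w^{3} - w^{2} - w}.

Since the reduced bases disagree, the two ideals are not the same.

No, the ideals differ.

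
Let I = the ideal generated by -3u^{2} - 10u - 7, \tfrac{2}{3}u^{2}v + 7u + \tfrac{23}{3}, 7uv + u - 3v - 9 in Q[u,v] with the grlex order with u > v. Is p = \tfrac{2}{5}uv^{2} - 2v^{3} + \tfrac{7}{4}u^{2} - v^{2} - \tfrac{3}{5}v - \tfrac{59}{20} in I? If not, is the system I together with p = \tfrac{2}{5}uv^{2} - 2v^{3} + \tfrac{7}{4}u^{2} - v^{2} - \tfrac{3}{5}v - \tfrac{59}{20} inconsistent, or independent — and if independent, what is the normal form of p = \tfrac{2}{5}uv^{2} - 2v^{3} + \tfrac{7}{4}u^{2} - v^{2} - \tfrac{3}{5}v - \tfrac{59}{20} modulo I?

\tfrac{2}{5}uv^{2} - 2v^{3} + \tfrac{7}{4}u^{2} - v^{2} - \tfrac{3}{5}v - \tfrac{59}{20} lies in I (it reduces to 0).

First compute the reduced Gröbner basis of I by Buchberger's algorithm.
f_1 = -3u^{2} - 10u - 7, LT = u^{2}.
f_2 = \tfrac{2}{3}u^{2}v + 7u + \tfrac{23}{3}, LT = u^{2}v.
f_3 = 7uv + u - 3v - 9, LT = uv.

S(f_1,f_2): lcm = u^{2}v. S = \tfrac{10}{3}uv - \tfrac{21}{2}u + \tfrac{7}{3}v - \tfrac{23}{2}.
  leading term uv: subtract (\tfrac{10}{21})·f_3 from \tfrac{10}{3}uv - \tfrac{21}{2}u + \tfrac{7}{3}v - \tfrac{23}{2} → -\tfrac{461}{42}u + \tfrac{79}{21}v - \tfrac{101}{14}
  leading term u: no divisor's leading term divides it; move -\tfrac{461}{42}u to the remainder.
  leading term v: no divisor's leading term divides it; move \tfrac{79}{21}v to the remainder.
  leading term 1: no divisor's leading term divides it; move -\tfrac{101}{14} to the remainder.
  remainder -\tfrac{461}{42}u + \tfrac{79}{21}v - \tfrac{101}{14} ≠ 0; add h_4 = -\tfrac{461}{42}u + \tfrac{79}{21}v - \tfrac{101}{14} to the basis.

S(f_1,f_3): lcm = u^{2}v. S = -\tfrac{1}{7}u^{2} + \tfrac{79}{21}uv + \tfrac{9}{7}u + \tfrac{7}{3}v.
  leading term u^{2}: subtract (\tfrac{1}{21})·f_1 from -\tfrac{1}{7}u^{2} + \tfrac{79}{21}uv + \tfrac{9}{7}u + \tfrac{7}{3}v → \tfrac{79}{21}uv + \tfrac{37}{21}u + \tfrac{7}{3}v + \tfrac{1}{3}
  leading term uv: subtract (\tfrac{79}{147})·f_3 from \tfrac{79}{21}uv + \tfrac{37}{21}u + \tfrac{7}{3}v + \tfrac{1}{3} → \tfrac{60}{49}u + \tfrac{580}{147}v + \tfrac{760}{147}
  leading term u: subtract (-\tfrac{360}{3227})·h_4 from \tfrac{60}{49}u + \tfrac{580}{147}v + \tfrac{760}{147} → \tfrac{42260}{9681}v + \tfrac{42260}{9681}
  leading term v: no divisor's leading term divides it; move \tfrac{42260}{9681}v to the remainder.
  leading term 1: no divisor's leading term divides it; move \tfrac{42260}{9681} to the remainder.
  remainder \tfrac{42260}{9681}v + \tfrac{42260}{9681} ≠ 0; add h_5 = \tfrac{42260}{9681}v + \tfrac{42260}{9681} to the basis.

The other S-polynomials (S(f_2,f_3), S(f_1,h_4), S(f_2,h_4), S(f_3,h_4), S(f_1,h_5), S(f_2,h_5), S(f_3,h_5), S(h_4,h_5)) all reduce to 0 modulo the current basis, so we have a Gröbner basis.
Inter-reduce: drop elements whose leading term is divisible by another's, tail-reduce, and make monic.
Reduced Gröbner basis: {u + 1, v + 1}.
Label its elements g_1 = u + 1, g_2 = v + 1.

Reduce p = \tfrac{2}{5}uv^{2} - 2v^{3} + \tfrac{7}{4}u^{2} - v^{2} - \tfrac{3}{5}v - \tfrac{59}{20} modulo G:
  leading term uv^{2}: subtract (\tfrac{2}{5}v^{2})·g_1 from \tfrac{2}{5}uv^{2} - 2v^{3} + \tfrac{7}{4}u^{2} - v^{2} - \tfrac{3}{5}v - \tfrac{59}{20} → -2v^{3} + \tfrac{7}{4}u^{2} - \tfrac{7}{5}v^{2} - \tfrac{3}{5}v - \tfrac{59}{20}
  leading term v^{3}: subtract (-2v^{2})·g_2 from -2v^{3} + \tfrac{7}{4}u^{2} - \tfrac{7}{5}v^{2} - \tfrac{3}{5}v - \tfrac{59}{20} → \tfrac{7}{4}u^{2} + \tfrac{3}{5}v^{2} - \tfrac{3}{5}v - \tfrac{59}{20}
  leading term u^{2}: subtract (\tfrac{7}{4}u)·g_1 from \tfrac{7}{4}u^{2} + \tfrac{3}{5}v^{2} - \tfrac{3}{5}v - \tfrac{59}{20} → \tfrac{3}{5}v^{2} - \tfrac{7}{4}u - \tfrac{3}{5}v - \tfrac{59}{20}
  leading term v^{2}: subtract (\tfrac{3}{5}v)·g_2 from \tfrac{3}{5}v^{2} - \tfrac{7}{4}u - \tfrac{3}{5}v - \tfrac{59}{20} → -\tfrac{7}{4}u - \tfrac{6}{5}v - \tfrac{59}{20}
  leading term u: subtract (-\tfrac{7}{4})·g_1 from -\tfrac{7}{4}u - \tfrac{6}{5}v - \tfrac{59}{20} → -\tfrac{6}{5}v - \tfrac{6}{5}
  leading term v: subtract (-\tfrac{6}{5})·g_2 from -\tfrac{6}{5}v - \tfrac{6}{5} → 0
  normal form = 0.
Since the normal form is 0, p ∈ I.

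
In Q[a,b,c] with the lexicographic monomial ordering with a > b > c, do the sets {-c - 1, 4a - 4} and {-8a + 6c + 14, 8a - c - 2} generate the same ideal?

Equality of ideals is decidable: compute both reduced Gröbner bases (unique for the ordering) and check whether they agree.
Buchberger on the first generating set:
f_1 = -c - 1, LT = c.
f_2 = 4a - 4, LT = a.

The S-polynomials (S(f_1,f_2)) all reduce to 0 modulo the current basis, so we have a Gröbner basis.
Inter-reduce: drop elements whose leading term is divisible by another's, tail-reduce, and make monic.
Reduced Gröbner basis: {a - 1, c + 1}.

Buchberger on the second generating set:
h_1 = -8a + 6c + 14, LT = a.
h_2 = 8a - c - 2, LT = a.

S(h_1,h_2): lcm = a. S = -5/8c - 3/2.
  reduce S modulo (h_1, h_2):
  remainder -5/8c - 3/2 ≠ 0; add k_3 = -5/8c - 3/2 to the basis.

The other S-polynomials (S(h_1,k_3), S(h_2,k_3)) all reduce to 0 modulo the current basis, so we have a Gröbner basis.
Inter-reduce: drop elements whose leading term is divisible by another's, tail-reduce, and make monic.
Reduced Gröbner basis: {a + 1/20, c + 12/5}.

These differ, so the ideals are not equal.
The choice of monomial ordering does not affect the verdict — as long as both bases are computed under the same ordering, their equality decides ideal equality.

No, the ideals differ.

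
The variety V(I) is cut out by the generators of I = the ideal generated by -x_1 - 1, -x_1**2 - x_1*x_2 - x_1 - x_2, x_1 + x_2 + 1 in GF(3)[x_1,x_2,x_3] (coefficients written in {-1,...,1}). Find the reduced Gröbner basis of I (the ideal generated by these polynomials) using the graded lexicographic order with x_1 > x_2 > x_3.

G = {x_1 + 1, x_2}

f_1 = -x_1 - 1, LT = x_1.
f_2 = -x_1**2 - x_1*x_2 - x_1 - x_2, LT = x_1**2.
f_3 = x_1 + x_2 + 1, LT = x_1.

S(f_1,f_3): lcm = x_1. S = -x_2.
  reduce S modulo (f_1, f_2, f_3):
  remainder -x_2 ≠ 0; add g_4 = -x_2 to the basis.

The other S-polynomials (S(f_1,f_2), S(f_2,f_3), S(f_1,g_4), S(f_2,g_4), S(f_3,g_4)) all reduce to 0 modulo the current basis, so we have a Gröbner basis.
Inter-reduce: drop elements whose leading term is divisible by another's, tail-reduce, and make monic.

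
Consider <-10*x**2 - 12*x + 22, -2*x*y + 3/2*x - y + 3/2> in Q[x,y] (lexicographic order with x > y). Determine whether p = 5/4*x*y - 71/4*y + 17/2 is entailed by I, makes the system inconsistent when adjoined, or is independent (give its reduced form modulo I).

First compute the reduced Gröbner basis of I by Buchberger's algorithm.
f_1 = -10*x**2 - 12*x + 22, LT = x**2.
f_2 = -2*x*y + 3/2*x - y + 3/2, LT = x*y.

S(f_1,f_2): lcm = x**2*y. S = 3/4*x**2 + 7/10*x*y + 3/4*x - 11/5*y.
  leading term x**2: subtract (-3/40)·f_1 from 3/4*x**2 + 7/10*x*y + 3/4*x - 11/5*y → 7/10*x*y - 3/20*x - 11/5*y + 33/20
  leading term x*y: subtract (-7/20)·f_2 from 7/10*x*y - 3/20*x - 11/5*y + 33/20 → 3/8*x - 51/20*y + 87/40
  leading term x: no divisor's leading term divides it; move 3/8*x to the remainder.
  leading term y: no divisor's leading term divides it; move -51/20*y to the remainder.
  leading term 1: no divisor's leading term divides it; move 87/40 to the remainder.
  remainder 3/8*x - 51/20*y + 87/40 ≠ 0; add h_3 = 3/8*x - 51/20*y + 87/40 to the basis.

S(f_1,h_3): lcm = x**2. S = 34/5*x*y - 23/5*x - 11/5.
  leading term x*y: subtract (-17/5)·f_2 from 34/5*x*y - 23/5*x - 11/5 → 1/2*x - 17/5*y + 29/10
  leading term x: subtract (4/3)·h_3 from 1/2*x - 17/5*y + 29/10 → 0
  remainder 0.

S(f_2,h_3): lcm = x*y. S = -3/4*x + 34/5*y**2 - 53/10*y - 3/4.
  leading term x: subtract (-2)·h_3 from -3/4*x + 34/5*y**2 - 53/10*y - 3/4 → 34/5*y**2 - 52/5*y + 18/5
  leading term y**2: no divisor's leading term divides it; move 34/5*y**2 to the remainder.
  leading term y: no divisor's leading term divides it; move -52/5*y to the remainder.
  leading term 1: no divisor's leading term divides it; move 18/5 to the remainder.
  remainder 34/5*y**2 - 52/5*y + 18/5 ≠ 0; add h_4 = 34/5*y**2 - 52/5*y + 18/5 to the basis.

S(f_1,h_4): leading monomials are coprime, so the S-polynomial reduces to 0 (Buchberger's first criterion).
S(f_2,h_4): lcm = x*y**2. S = 53/68*x*y - 9/17*x + 1/2*y**2 - 3/4*y.
  leading term x*y: subtract (-53/136)·f_2 from 53/68*x*y - 9/17*x + 1/2*y**2 - 3/4*y → 15/272*x + 1/2*y**2 - 155/136*y + 159/272
  leading term x: subtract (5/34)·h_3 from 15/272*x + 1/2*y**2 - 155/136*y + 159/272 → 1/2*y**2 - 13/17*y + 9/34
  leading term y**2: subtract (5/68)·h_4 from 1/2*y**2 - 13/17*y + 9/34 → 0
  remainder 0.

S(h_3,h_4): leading monomials are coprime, so the S-polynomial reduces to 0 (Buchberger's first criterion).
Every S-polynomial of the final basis reduces to 0, so we have a Gröbner basis.
Inter-reduce: drop elements whose leading term is divisible by another's, tail-reduce, and make monic.
Reduced Gröbner basis: {x - 34/5*y + 29/5, y**2 - 26/17*y + 9/17}.
Label its elements g_1 = x - 34/5*y + 29/5, g_2 = y**2 - 26/17*y + 9/17.

Reduce p = 5/4*x*y - 71/4*y + 17/2 modulo G:
  leading term x*y: subtract (5/4*y)·g_1 from 5/4*x*y - 71/4*y + 17/2 → 17/2*y**2 - 25*y + 17/2
  leading term y**2: subtract (17/2)·g_2 from 17/2*y**2 - 25*y + 17/2 → -12*y + 4
  leading term y: no divisor's leading term divides it; move -12*y to the remainder.
  leading term 1: no divisor's leading term divides it; move 4 to the remainder.
  normal form = -12*y + 4.
The normal form is nonzero, so p ∉ I. Since p minus its normal form lies in I, I + (p) = I + (r) where r = -12*y + 4; decide whether this ideal is the whole ring.
Run Buchberger on G together with r (pairs among the g_i already reduce to 0 since G is a Gröbner basis):
g_1 = x - 34/5*y + 29/5, LT = x.
g_2 = y**2 - 26/17*y + 9/17, LT = y**2.
r = -12*y + 4, LT = y.

S(g_1,g_2): leading monomials are coprime, so the S-polynomial reduces to 0 (Buchberger's first criterion).
S(g_1,r): leading monomials are coprime, so the S-polynomial reduces to 0 (Buchberger's first criterion).
S(g_2,r): lcm = y**2. S = -61/51*y + 9/17.
  leading term y: subtract (61/612)·r from -61/51*y + 9/17 → 20/153
  leading term 1: no divisor's leading term divides it; move 20/153 to the remainder.
  remainder 20/153 ≠ 0; add m_4 = 20/153 to the basis.

S(g_1,m_4): leading monomials are coprime, so the S-polynomial reduces to 0 (Buchberger's first criterion).
S(g_2,m_4): leading monomials are coprime, so the S-polynomial reduces to 0 (Buchberger's first criterion).
S(r,m_4): leading monomials are coprime, so the S-polynomial reduces to 0 (Buchberger's first criterion).
Every S-polynomial of the final basis reduces to 0, so we have a Gröbner basis.
Inter-reduce: drop elements whose leading term is divisible by another's, tail-reduce, and make monic.
Reduced Gröbner basis: {1}.
The reduced Gröbner basis of I + (p) is {1}: the ideal is the whole ring, so the enlarged system has no common solution — adjoining p is inconsistent.

Adjoining 5/4*x*y - 71/4*y + 17/2 makes the ideal the whole ring: the system is inconsistent.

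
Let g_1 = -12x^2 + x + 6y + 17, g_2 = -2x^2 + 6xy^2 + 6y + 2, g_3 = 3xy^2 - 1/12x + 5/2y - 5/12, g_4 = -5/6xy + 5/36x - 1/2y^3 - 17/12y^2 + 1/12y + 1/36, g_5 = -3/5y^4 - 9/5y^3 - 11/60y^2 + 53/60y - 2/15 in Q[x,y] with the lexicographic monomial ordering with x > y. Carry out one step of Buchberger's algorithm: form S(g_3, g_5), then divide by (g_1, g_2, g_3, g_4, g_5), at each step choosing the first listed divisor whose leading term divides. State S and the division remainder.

lcm(LM(g_3), LM(g_5)) = xy^4.
S = (lcm/LT(g_3))·g_3 − (lcm/LT(g_5))·g_5 = -3xy^3 - 1/3xy^2 + 53/36xy - 2/9x + 5/6y^3 - 5/36y^2.
Reduce S modulo (g_1, g_2, g_3, g_4, g_5) in that order:
  leading term xy^3: subtract (-y)·g_3 from -3xy^3 - 1/3xy^2 + 53/36xy - 2/9x + 5/6y^3 - 5/36y^2 → -1/3xy^2 + 25/18xy - 2/9x + 5/6y^3 + 85/36y^2 - 5/12y
  leading term xy^2: subtract (-1/9)·g_3 from -1/3xy^2 + 25/18xy - 2/9x + 5/6y^3 + 85/36y^2 - 5/12y → 25/18xy - 25/108x + 5/6y^3 + 85/36y^2 - 5/36y - 5/108
  leading term xy: subtract (-5/3)·g_4 from 25/18xy - 25/108x + 5/6y^3 + 85/36y^2 - 5/36y - 5/108 → 0
The remainder is 0, so this S-polynomial contributes no new basis element.

S(g_3, g_5) = -3xy^3 - 1/3xy^2 + 53/36xy - 2/9x + 5/6y^3 - 5/36y^2; remainder on division = 0.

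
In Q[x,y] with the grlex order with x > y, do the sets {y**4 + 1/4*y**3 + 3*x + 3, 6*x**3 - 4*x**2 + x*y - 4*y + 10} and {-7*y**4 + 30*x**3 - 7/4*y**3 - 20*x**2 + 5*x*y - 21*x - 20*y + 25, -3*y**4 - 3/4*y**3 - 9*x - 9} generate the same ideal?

Equality of ideals is decidable: compute both reduced Gröbner bases (unique for the ordering) and check whether they agree.
Buchberger on the first generating set:
f_1 = y**4 + 1/4*y**3 + 3*x + 3, LT = y**4.
f_2 = 6*x**3 - 4*x**2 + x*y - 4*y + 10, LT = x**3.

The S-polynomials (S(f_1,f_2)) all reduce to 0 modulo the current basis, so we have a Gröbner basis.
Inter-reduce: drop elements whose leading term is divisible by another's, tail-reduce, and make monic.
Reduced Gröbner basis: {y**4 + 1/4*y**3 + 3*x + 3, x**3 - 2/3*x**2 + 1/6*x*y - 2/3*y + 5/3}.

Buchberger on the second generating set:
h_1 = -7*y**4 + 30*x**3 - 7/4*y**3 - 20*x**2 + 5*x*y - 21*x - 20*y + 25, LT = y**4.
h_2 = -3*y**4 - 3/4*y**3 - 9*x - 9, LT = y**4.

S(h_1,h_2): lcm = y**4. S = -30/7*x**3 + 20/7*x**2 - 5/7*x*y + 20/7*y - 46/7.
  leading term x**3: no divisor's leading term divides it; move -30/7*x**3 to the remainder.
  leading term x**2: no divisor's leading term divides it; move 20/7*x**2 to the remainder.
  leading term x*y: no divisor's leading term divides it; move -5/7*x*y to the remainder.
  leading term y: no divisor's leading term divides it; move 20/7*y to the remainder.
  leading term 1: no divisor's leading term divides it; move -46/7 to the remainder.
  remainder -30/7*x**3 + 20/7*x**2 - 5/7*x*y + 20/7*y - 46/7 ≠ 0; add k_3 = -30/7*x**3 + 20/7*x**2 - 5/7*x*y + 20/7*y - 46/7 to the basis.

The other S-polynomials (S(h_1,k_3), S(h_2,k_3)) all reduce to 0 modulo the current basis, so we have a Gröbner basis.
Inter-reduce: drop elements whose leading term is divisible by another's, tail-reduce, and make monic.
Reduced Gröbner basis: {y**4 + 1/4*y**3 + 3*x + 3, x**3 - 2/3*x**2 + 1/6*x*y - 2/3*y + 23/15}.

These differ, so the ideals are not equal.

No, the ideals differ.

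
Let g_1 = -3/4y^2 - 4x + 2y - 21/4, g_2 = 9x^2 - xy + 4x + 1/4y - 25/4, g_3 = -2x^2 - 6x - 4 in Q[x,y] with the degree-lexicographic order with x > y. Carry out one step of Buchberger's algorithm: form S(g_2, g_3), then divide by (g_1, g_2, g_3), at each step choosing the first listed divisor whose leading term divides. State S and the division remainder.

lcm(LM(g_2), LM(g_3)) = x^2.
S = (lcm/LT(g_2))·g_2 − (lcm/LT(g_3))·g_3 = -1/9xy - 23/9x + 1/36y - 97/36.
Reduce S modulo (g_1, g_2, g_3) in that order:
  leading term xy: no divisor's leading term divides it; move -1/9xy to the remainder.
  leading term x: no divisor's leading term divides it; move -23/9x to the remainder.
  leading term y: no divisor's leading term divides it; move 1/36y to the remainder.
  leading term 1: no divisor's leading term divides it; move -97/36 to the remainder.
The remainder -1/9xy - 23/9x + 1/36y - 97/36 is nonzero, so it would be added as the next basis element.

S(g_2, g_3) = -1/9xy - 23/9x + 1/36y - 97/36; remainder on division = -1/9xy - 23/9x + 1/36y - 97/36.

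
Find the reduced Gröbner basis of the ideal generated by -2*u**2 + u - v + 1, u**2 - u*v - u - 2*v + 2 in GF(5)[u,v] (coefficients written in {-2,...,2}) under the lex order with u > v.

This is the nonlinear analogue of row-reducing a linear system.

f_1 = -2*u**2 + u - v + 1, LT = u**2.
f_2 = u**2 - u*v - u - 2*v + 2, LT = u**2.

S(f_1,f_2): lcm = u**2. S = u*v - 2*u.
  leading term u*v: no divisor's leading term divides it; move u*v to the remainder.
  leading term u: no divisor's leading term divides it; move -2*u to the remainder.
  remainder u*v - 2*u ≠ 0; add g_3 = u*v - 2*u to the basis.

S(f_1,g_3): lcm = u**2*v. S = 2*u**2 + 2*u*v - 2*v**2 + 2*v.
  leading term u**2: subtract (-1)·f_1 from 2*u**2 + 2*u*v - 2*v**2 + 2*v → 2*u*v + u - 2*v**2 + v + 1
  leading term u*v: subtract (2)·g_3 from 2*u*v + u - 2*v**2 + v + 1 → -2*v**2 + v + 1
  leading term v**2: no divisor's leading term divides it; move -2*v**2 to the remainder.
  leading term v: no divisor's leading term divides it; move v to the remainder.
  leading term 1: no divisor's leading term divides it; move 1 to the remainder.
  remainder -2*v**2 + v + 1 ≠ 0; add g_4 = -2*v**2 + v + 1 to the basis.

S(f_2,g_3): lcm = u**2*v. S = 2*u**2 - u*v**2 - u*v - 2*v**2 + 2*v.
  leading term u**2: subtract (-1)·f_1 from 2*u**2 - u*v**2 - u*v - 2*v**2 + 2*v → -u*v**2 - u*v + u - 2*v**2 + v + 1
  leading term u*v**2: subtract (-v)·g_3 from -u*v**2 - u*v + u - 2*v**2 + v + 1 → 2*u*v + u - 2*v**2 + v + 1
  leading term u*v: subtract (2)·g_3 from 2*u*v + u - 2*v**2 + v + 1 → -2*v**2 + v + 1
  leading term v**2: subtract (1)·g_4 from -2*v**2 + v + 1 → 0
  remainder 0.

S(f_1,g_4): leading monomials are coprime, so the S-polynomial reduces to 0 (Buchberger's first criterion).
S(f_2,g_4): leading monomials are coprime, so the S-polynomial reduces to 0 (Buchberger's first criterion).
S(g_3,g_4): lcm = u*v**2. S = u*v - 2*u.
  leading term u*v: subtract (1)·g_3 from u*v - 2*u → 0
  remainder 0.

Every S-polynomial of the final basis reduces to 0, so we have a Gröbner basis.
Inter-reduce: drop elements whose leading term is divisible by another's, tail-reduce, and make monic.

G = {u**2 + 2*u - 2*v + 2, u*v - 2*u, v**2 + 2*v + 2}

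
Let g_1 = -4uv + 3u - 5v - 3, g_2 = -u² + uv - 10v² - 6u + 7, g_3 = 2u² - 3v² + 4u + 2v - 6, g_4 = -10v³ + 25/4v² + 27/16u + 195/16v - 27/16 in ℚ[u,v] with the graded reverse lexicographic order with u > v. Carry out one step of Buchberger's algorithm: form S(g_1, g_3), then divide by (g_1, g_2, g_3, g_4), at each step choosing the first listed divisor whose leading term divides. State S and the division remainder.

S(g_1, g_3) = 3/2v³ - ¾u² - ¾uv - v² + ¾u + 3v; remainder on division = 119/16v² + 1401/320u + 429/64v - 1401/320.

lcm(LM(g_1), LM(g_3)) = u²v.
S = (lcm/LT(g_1))·g_1 − (lcm/LT(g_3))·g_3 = 3/2v³ - ¾u² - ¾uv - v² + ¾u + 3v.
Reduce S modulo (g_1, g_2, g_3, g_4) in that order:
  leading term v³: subtract (-3/20)·g_4 from 3/2v³ - ¾u² - ¾uv - v² + ¾u + 3v → -¾u² - ¾uv - 1/16v² + 321/320u + 309/64v - 81/320
  leading term u²: subtract (¾)·g_2 from -¾u² - ¾uv - 1/16v² + 321/320u + 309/64v - 81/320 → -3/2uv + 119/16v² + 1761/320u + 309/64v - 1761/320
  leading term uv: subtract (⅜)·g_1 from -3/2uv + 119/16v² + 1761/320u + 309/64v - 1761/320 → 119/16v² + 1401/320u + 429/64v - 1401/320
  leading term v²: no divisor's leading term divides it; move 119/16v² to the remainder.
  leading term u: no divisor's leading term divides it; move 1401/320u to the remainder.
  leading term v: no divisor's leading term divides it; move 429/64v to the remainder.
  leading term 1: no divisor's leading term divides it; move -1401/320 to the remainder.
The remainder 119/16v² + 1401/320u + 429/64v - 1401/320 is nonzero, so it would be added as the next basis element.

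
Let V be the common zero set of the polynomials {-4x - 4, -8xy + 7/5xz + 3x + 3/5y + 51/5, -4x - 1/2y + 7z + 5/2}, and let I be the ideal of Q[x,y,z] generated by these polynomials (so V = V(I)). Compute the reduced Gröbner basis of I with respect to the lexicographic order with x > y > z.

G = {x + 1, y + 1, z + 1}

This is the nonlinear analogue of row-reducing a linear system.

f_1 = -4x - 4, LT = x.
f_2 = -8xy + 7/5xz + 3x + 3/5y + 51/5, LT = xy.
f_3 = -4x - 1/2y + 7z + 5/2, LT = x.

S(f_1,f_2): lcm = xy. S = 7/40xz + 3/8x + 43/40y + 51/40.
  leading term xz: subtract (-7/160z)·f_1 from 7/40xz + 3/8x + 43/40y + 51/40 → 3/8x + 43/40y - 7/40z + 51/40
  leading term x: subtract (-3/32)·f_1 from 3/8x + 43/40y - 7/40z + 51/40 → 43/40y - 7/40z + 9/10
  leading term y: no divisor's leading term divides it; move 43/40y to the remainder.
  leading term z: no divisor's leading term divides it; move -7/40z to the remainder.
  leading term 1: no divisor's leading term divides it; move 9/10 to the remainder.
  remainder 43/40y - 7/40z + 9/10 ≠ 0; add g_4 = 43/40y - 7/40z + 9/10 to the basis.

S(f_1,f_3): lcm = x. S = -1/8y + 7/4z + 13/8.
  leading term y: subtract (-5/43)·g_4 from -1/8y + 7/4z + 13/8 → 595/344z + 595/344
  leading term z: no divisor's leading term divides it; move 595/344z to the remainder.
  leading term 1: no divisor's leading term divides it; move 595/344 to the remainder.
  remainder 595/344z + 595/344 ≠ 0; add g_5 = 595/344z + 595/344 to the basis.

The other S-polynomials (S(f_2,f_3), S(f_1,g_4), S(f_2,g_4), S(f_3,g_4), S(f_1,g_5), S(f_2,g_5), S(f_3,g_5), S(g_4,g_5)) all reduce to 0 modulo the current basis, so we have a Gröbner basis.
Inter-reduce: drop elements whose leading term is divisible by another's, tail-reduce, and make monic.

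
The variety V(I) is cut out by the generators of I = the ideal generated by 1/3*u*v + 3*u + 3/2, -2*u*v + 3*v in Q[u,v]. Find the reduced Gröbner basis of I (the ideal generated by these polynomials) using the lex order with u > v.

G = {u + 1/6*v + 1/2, v**2 + 12*v}

f_1 = 1/3*u*v + 3*u + 3/2, LT = u*v.
f_2 = -2*u*v + 3*v, LT = u*v.

S(f_1,f_2): lcm = u*v. S = 9*u + 3/2*v + 9/2.
  reduce S modulo (f_1, f_2):
  remainder 9*u + 3/2*v + 9/2 ≠ 0; add g_3 = 9*u + 3/2*v + 9/2 to the basis.

S(f_1,g_3): lcm = u*v. S = 9*u - 1/6*v**2 - 1/2*v + 9/2.
  reduce S modulo (f_1, f_2, g_3):
  remainder -1/6*v**2 - 2*v ≠ 0; add g_4 = -1/6*v**2 - 2*v to the basis.

The other S-polynomials (S(f_2,g_3), S(f_1,g_4), S(f_2,g_4), S(g_3,g_4)) all reduce to 0 modulo the current basis, so we have a Gröbner basis.
Inter-reduce: drop elements whose leading term is divisible by another's, tail-reduce, and make monic.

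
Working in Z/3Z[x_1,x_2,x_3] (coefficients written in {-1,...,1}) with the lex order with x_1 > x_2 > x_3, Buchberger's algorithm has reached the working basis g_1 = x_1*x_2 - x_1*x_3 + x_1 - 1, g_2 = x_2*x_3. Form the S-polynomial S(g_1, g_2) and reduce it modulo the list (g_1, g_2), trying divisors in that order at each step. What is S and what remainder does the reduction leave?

S(g_1, g_2) = -x_1*x_3**2 + x_1*x_3 - x_3; remainder on division = -x_1*x_3**2 + x_1*x_3 - x_3.

lcm(LM(g_1), LM(g_2)) = x_1*x_2*x_3.
S = (lcm/LT(g_1))·g_1 − (lcm/LT(g_2))·g_2 = -x_1*x_3**2 + x_1*x_3 - x_3.
Reduce S modulo (g_1, g_2) in that order:
  leading term x_1*x_3**2: no divisor's leading term divides it; move -x_1*x_3**2 to the remainder.
  leading term x_1*x_3: no divisor's leading term divides it; move x_1*x_3 to the remainder.
  leading term x_3: no divisor's leading term divides it; move -x_3 to the remainder.
The remainder -x_1*x_3**2 + x_1*x_3 - x_3 is nonzero, so it would be added as the next basis element.
This is the inner loop of Buchberger's algorithm — each nonzero remainder becomes a new basis element.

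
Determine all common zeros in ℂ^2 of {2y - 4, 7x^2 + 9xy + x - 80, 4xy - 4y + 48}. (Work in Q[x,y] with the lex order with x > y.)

{(-5, 2)}

Compute a lex Gröbner basis by Buchberger's algorithm.
f_1 = 2y - 4, LT = y.
f_2 = 7x^2 + 9xy + x - 80, LT = x^2.
f_3 = 4xy - 4y + 48, LT = xy.

S(f_1,f_3): lcm = xy. S = -2x + y - 12.
  leading term x: no divisor's leading term divides it; move -2x to the remainder.
  leading term y: subtract (1/2)·f_1 from y - 12 → -10
  leading term 1: no divisor's leading term divides it; move -10 to the remainder.
  remainder -2x - 10 ≠ 0; add h_4 = -2x - 10 to the basis.

The other S-polynomials (S(f_1,f_2), S(f_2,f_3), S(f_1,h_4), S(f_2,h_4), S(f_3,h_4)) all reduce to 0 modulo the current basis, so we have a Gröbner basis.
Inter-reduce: drop elements whose leading term is divisible by another's, tail-reduce, and make monic.
Reduced Gröbner basis: {x + 5, y - 2}.

A lex Gröbner basis eliminates variables successively. Here y - 2 depends only on y, with roots {2}; lifting each root through the earlier basis elements recovers the full solutions.
  y = 2: the earlier basis element becomes x + 5 = 0, giving x = -5 — point (-5, 2).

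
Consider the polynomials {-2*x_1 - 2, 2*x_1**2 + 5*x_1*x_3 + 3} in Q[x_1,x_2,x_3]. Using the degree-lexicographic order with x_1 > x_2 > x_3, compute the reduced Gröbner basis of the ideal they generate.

G = {x_1 + 1, x_3 - 1}

f_1 = -2*x_1 - 2, LT = x_1.
f_2 = 2*x_1**2 + 5*x_1*x_3 + 3, LT = x_1**2.

S(f_1,f_2): lcm = x_1**2. S = -5/2*x_1*x_3 + x_1 - 3/2.
  leading term x_1*x_3: subtract (5/4*x_3)·f_1 from -5/2*x_1*x_3 + x_1 - 3/2 → x_1 + 5/2*x_3 - 3/2
  leading term x_1: subtract (-1/2)·f_1 from x_1 + 5/2*x_3 - 3/2 → 5/2*x_3 - 5/2
  leading term x_3: no divisor's leading term divides it; move 5/2*x_3 to the remainder.
  leading term 1: no divisor's leading term divides it; move -5/2 to the remainder.
  remainder 5/2*x_3 - 5/2 ≠ 0; add g_3 = 5/2*x_3 - 5/2 to the basis.

The other S-polynomials (S(f_1,g_3), S(f_2,g_3)) all reduce to 0 modulo the current basis, so we have a Gröbner basis.
Inter-reduce: drop elements whose leading term is divisible by another's, tail-reduce, and make monic.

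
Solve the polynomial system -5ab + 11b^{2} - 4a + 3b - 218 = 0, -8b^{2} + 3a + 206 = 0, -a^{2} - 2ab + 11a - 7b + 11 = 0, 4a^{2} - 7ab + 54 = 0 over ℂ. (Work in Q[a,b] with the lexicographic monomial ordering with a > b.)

{(-2, -5)}

Compute a lex Gröbner basis by Buchberger's algorithm.
f_1 = -5ab - 4a + 11b^{2} + 3b - 218, LT = ab.
f_2 = 3a - 8b^{2} + 206, LT = a.
f_3 = -a^{2} - 2ab + 11a - 7b + 11, LT = a^{2}.
f_4 = 4a^{2} - 7ab + 54, LT = a^{2}.

S(f_1,f_2): lcm = ab. S = \tfrac{4}{5}a + \tfrac{8}{3}b^{3} - \tfrac{11}{5}b^{2} - \tfrac{1039}{15}b + \tfrac{218}{5}.
  reduce S modulo (f_1, f_2, f_3, f_4):
  remainder \tfrac{8}{3}b^{3} - \tfrac{1}{15}b^{2} - \tfrac{1039}{15}b - \tfrac{34}{3} ≠ 0; add h_5 = \tfrac{8}{3}b^{3} - \tfrac{1}{15}b^{2} - \tfrac{1039}{15}b - \tfrac{34}{3} to the basis.

S(f_1,f_3): lcm = a^{2}b. S = \tfrac{4}{5}a^{2} - \tfrac{21}{5}ab^{2} + \tfrac{52}{5}ab + \tfrac{218}{5}a - 7b^{2} + 11b.
  reduce S modulo (f_1, f_2, f_3, f_4, h_5):
  remainder -\tfrac{113317}{3000}b^{2} - \tfrac{9761}{1000}b + \tfrac{268651}{300} ≠ 0; add h_6 = -\tfrac{113317}{3000}b^{2} - \tfrac{9761}{1000}b + \tfrac{268651}{300} to the basis.

S(f_1,f_4): lcm = a^{2}b. S = \tfrac{4}{5}a^{2} - \tfrac{9}{20}ab^{2} - \tfrac{3}{5}ab + \tfrac{218}{5}a - \tfrac{27}{2}b.
  reduce S modulo (f_1, f_2, f_3, f_4, h_5, h_6):
  remainder \tfrac{3556179}{226634}b + \tfrac{17780895}{226634} ≠ 0; add h_7 = \tfrac{3556179}{226634}b + \tfrac{17780895}{226634} to the basis.

The other S-polynomials (S(f_2,f_3), S(f_2,f_4), S(f_3,f_4), S(f_1,h_5), S(f_2,h_5), S(f_3,h_5), S(f_4,h_5), S(f_1,h_6), S(f_2,h_6), S(f_3,h_6), S(f_4,h_6), S(h_5,h_6), S(f_1,h_7), S(f_2,h_7), S(f_3,h_7), S(f_4,h_7), S(h_5,h_7), S(h_6,h_7)) all reduce to 0 modulo the current basis, so we have a Gröbner basis.
Inter-reduce: drop elements whose leading term is divisible by another's, tail-reduce, and make monic.
Reduced Gröbner basis: {a + 2, b + 5}.

From the last basis element, b + 5 = 0, so b takes values in {-5}. Each choice, substituted upward through the basis, yields the corresponding point(s) of the solution set.
  b = -5: the earlier basis element becomes a + 2 = 0, giving a = -2 — point (-2, -5).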